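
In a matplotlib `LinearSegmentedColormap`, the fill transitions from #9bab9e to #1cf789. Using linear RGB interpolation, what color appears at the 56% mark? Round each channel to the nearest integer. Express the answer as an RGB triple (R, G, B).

#9bab9e → (155, 171, 158); #1cf789 → (28, 247, 137).
56% corresponds to t = 0.56.
R = 155 + 0.56 × (28 − 155) = 155 + 0.56 × -127 = 83.88 → 84
G = 171 + 0.56 × (247 − 171) = 171 + 0.56 × 76 = 213.56 → 214
B = 158 + 0.56 × (137 − 158) = 158 + 0.56 × -21 = 146.24 → 146

(84, 214, 146)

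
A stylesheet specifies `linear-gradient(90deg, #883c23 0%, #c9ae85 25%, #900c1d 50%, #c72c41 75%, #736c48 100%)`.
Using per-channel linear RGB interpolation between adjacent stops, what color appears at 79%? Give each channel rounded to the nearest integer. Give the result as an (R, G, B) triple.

79% lies between the 75% and 100% stops, so the local fraction is t = (79 − 75)/(100 − 75) = 4/25 ≈ 0.16.
#c72c41 → (199, 44, 65); #736c48 → (115, 108, 72).
R = 199 + 0.16 × (115 − 199) = 185.56 → 186
G = 44 + 0.16 × (108 − 44) = 54.24 → 54
B = 65 + 0.16 × (72 − 65) = 66.12 → 66

(186, 54, 66)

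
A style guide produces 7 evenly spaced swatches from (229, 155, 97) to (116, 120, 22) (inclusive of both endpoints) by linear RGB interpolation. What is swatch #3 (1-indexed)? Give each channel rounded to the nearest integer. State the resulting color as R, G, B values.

(191, 143, 72)

With 7 swatches and endpoints inclusive, swatch 3 sits at t = (3 − 1)/(7 − 1) = 2/6 ≈ 0.3333.
R = 229 + 0.3333 × (116 − 229) = 191.337 → 191
G = 155 + 0.3333 × (120 − 155) = 143.334 → 143
B = 97 + 0.3333 × (22 − 97) = 72.002 → 72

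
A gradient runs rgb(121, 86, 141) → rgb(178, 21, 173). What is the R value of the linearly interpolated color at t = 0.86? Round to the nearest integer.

170

R = 121 + 0.86 × (178 − 121) = 170.02 → 170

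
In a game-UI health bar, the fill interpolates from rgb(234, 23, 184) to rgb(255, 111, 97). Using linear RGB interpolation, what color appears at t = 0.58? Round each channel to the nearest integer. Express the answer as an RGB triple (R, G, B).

(246, 74, 134)

R = 234 + 0.58 × (255 − 234) = 234 + 0.58 × 21 = 246.18 → 246
G = 23 + 0.58 × (111 − 23) = 23 + 0.58 × 88 = 74.04 → 74
B = 184 + 0.58 × (97 − 184) = 184 + 0.58 × -87 = 133.54 → 134
So the blended color is (246, 74, 134), about #f64a86.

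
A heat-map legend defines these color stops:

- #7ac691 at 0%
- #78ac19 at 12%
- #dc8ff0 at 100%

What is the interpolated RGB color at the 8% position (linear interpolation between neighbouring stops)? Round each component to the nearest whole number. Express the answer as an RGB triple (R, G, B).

(121, 181, 65)

8% lies between the 0% and 12% stops, so the local fraction is t = (8 − 0)/(12 − 0) = 8/12 ≈ 0.6667.
#7ac691 → (122, 198, 145); #78ac19 → (120, 172, 25).
R = 122 + 0.6667 × (120 − 122) = 120.667 → 121
G = 198 + 0.6667 × (172 − 198) = 180.666 → 181
B = 145 + 0.6667 × (25 − 145) = 64.996 → 65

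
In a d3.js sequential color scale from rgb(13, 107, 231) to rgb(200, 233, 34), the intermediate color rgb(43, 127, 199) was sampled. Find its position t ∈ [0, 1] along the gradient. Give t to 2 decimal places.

Invert the lerp on the B channel (largest span, 197): t = (199 − 231) / (34 − 231) = -32/-197 = 0.16244.
Check on R: (43 − 13)/(200 − 13) = 0.1604 ✓

0.16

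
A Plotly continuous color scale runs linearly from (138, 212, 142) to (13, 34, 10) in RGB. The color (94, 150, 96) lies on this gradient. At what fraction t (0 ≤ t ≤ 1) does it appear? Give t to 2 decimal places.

0.35

Invert the lerp on the G channel (largest span, 178): t = (150 − 212) / (34 − 212) = -62/-178 = 0.34831.
Check on R: (94 − 138)/(13 − 138) = 0.352 ✓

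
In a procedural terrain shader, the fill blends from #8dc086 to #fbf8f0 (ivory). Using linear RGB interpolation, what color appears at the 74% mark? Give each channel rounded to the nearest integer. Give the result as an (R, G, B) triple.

#8dc086 → (141, 192, 134); #fbf8f0 → (251, 248, 240).
74% corresponds to t = 0.74.
R = 141 + 0.74 × (251 − 141) = 141 + 0.74 × 110 = 222.4 → 222
G = 192 + 0.74 × (248 − 192) = 192 + 0.74 × 56 = 233.44 → 233
B = 134 + 0.74 × (240 − 134) = 134 + 0.74 × 106 = 212.44 → 212

(222, 233, 212)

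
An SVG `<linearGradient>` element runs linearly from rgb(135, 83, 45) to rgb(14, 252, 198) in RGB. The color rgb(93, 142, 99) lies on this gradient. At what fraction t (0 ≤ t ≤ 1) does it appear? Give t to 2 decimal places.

Invert the lerp on the G channel (largest span, 169): t = (142 − 83) / (252 − 83) = 59/169 = 0.34911.
Check on R: (93 − 135)/(14 − 135) = 0.3471 ✓

0.35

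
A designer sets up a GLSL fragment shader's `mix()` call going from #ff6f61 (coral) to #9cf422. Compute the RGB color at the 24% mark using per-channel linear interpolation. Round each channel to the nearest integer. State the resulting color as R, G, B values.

#ff6f61 → (255, 111, 97); #9cf422 → (156, 244, 34).
24% corresponds to t = 0.24.
R = 255 + 0.24 × (156 − 255) = 255 + 0.24 × -99 = 231.24 → 231
G = 111 + 0.24 × (244 − 111) = 111 + 0.24 × 133 = 142.92 → 143
B = 97 + 0.24 × (34 − 97) = 97 + 0.24 × -63 = 81.88 → 82
So the blended color is (231, 143, 82), about #e78f52.

(231, 143, 82)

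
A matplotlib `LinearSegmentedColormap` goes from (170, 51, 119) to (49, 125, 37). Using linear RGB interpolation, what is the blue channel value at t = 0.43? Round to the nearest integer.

84

B = 119 + 0.43 × (37 − 119) = 83.74 → 84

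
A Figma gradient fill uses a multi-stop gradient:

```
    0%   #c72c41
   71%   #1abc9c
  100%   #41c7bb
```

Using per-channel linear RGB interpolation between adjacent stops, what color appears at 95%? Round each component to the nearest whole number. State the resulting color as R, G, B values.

(58, 197, 182)

95% lies between the 71% and 100% stops, so the local fraction is t = (95 − 71)/(100 − 71) = 24/29 ≈ 0.8276.
#1abc9c → (26, 188, 156); #41c7bb → (65, 199, 187).
R = 26 + 0.8276 × (65 − 26) = 58.276 → 58
G = 188 + 0.8276 × (199 − 188) = 197.104 → 197
B = 156 + 0.8276 × (187 − 156) = 181.656 → 182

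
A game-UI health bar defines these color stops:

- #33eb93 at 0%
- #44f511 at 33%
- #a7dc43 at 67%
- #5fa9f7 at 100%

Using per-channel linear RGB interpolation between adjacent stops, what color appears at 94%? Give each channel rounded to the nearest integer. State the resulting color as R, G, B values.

(108, 178, 214)

94% lies between the 67% and 100% stops, so the local fraction is t = (94 − 67)/(100 − 67) = 27/33 ≈ 0.8182.
#a7dc43 → (167, 220, 67); #5fa9f7 → (95, 169, 247).
R = 167 + 0.8182 × (95 − 167) = 108.09 → 108
G = 220 + 0.8182 × (169 − 220) = 178.272 → 178
B = 67 + 0.8182 × (247 − 67) = 214.276 → 214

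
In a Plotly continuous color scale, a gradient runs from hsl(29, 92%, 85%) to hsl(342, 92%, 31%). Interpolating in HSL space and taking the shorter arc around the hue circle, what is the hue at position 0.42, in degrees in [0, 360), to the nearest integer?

Hue: 342 − 29 = 313°, but |313| > 180 so the shorter arc goes the other way: Δh = 313 − 360 = -47°.
H = 29 + 0.42 × (-47) = 9.26 → 9°

9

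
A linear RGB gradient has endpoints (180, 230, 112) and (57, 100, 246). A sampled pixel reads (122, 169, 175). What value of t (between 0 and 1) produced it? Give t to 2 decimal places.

0.47

Invert the lerp on the B channel (largest span, 134): t = (175 − 112) / (246 − 112) = 63/134 = 0.47015.
Check on R: (122 − 180)/(57 − 180) = 0.4715 ✓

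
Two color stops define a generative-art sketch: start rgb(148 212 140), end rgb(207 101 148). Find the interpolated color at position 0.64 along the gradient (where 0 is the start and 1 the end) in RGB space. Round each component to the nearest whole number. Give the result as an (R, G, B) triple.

R = 148 + 0.64 × (207 − 148) = 148 + 0.64 × 59 = 185.76 → 186
G = 212 + 0.64 × (101 − 212) = 212 + 0.64 × -111 = 140.96 → 141
B = 140 + 0.64 × (148 − 140) = 140 + 0.64 × 8 = 145.12 → 145
So the blended color is (186, 141, 145), about #ba8d91.

(186, 141, 145)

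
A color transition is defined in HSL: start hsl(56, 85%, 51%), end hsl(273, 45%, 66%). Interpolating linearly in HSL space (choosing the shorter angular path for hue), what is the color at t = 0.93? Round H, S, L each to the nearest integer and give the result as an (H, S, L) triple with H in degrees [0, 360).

(283, 48, 65)

Hue: 273 − 56 = 217°, but |217| > 180 so the shorter arc goes the other way: Δh = 217 − 360 = -143°.
H = 56 + 0.93 × (-143) = -76.99 → -77 → -77 mod 360 = 283°
S = 85 + 0.93 × (45 − 85) = 47.8 → 48%
L = 51 + 0.93 × (66 − 51) = 64.95 → 65%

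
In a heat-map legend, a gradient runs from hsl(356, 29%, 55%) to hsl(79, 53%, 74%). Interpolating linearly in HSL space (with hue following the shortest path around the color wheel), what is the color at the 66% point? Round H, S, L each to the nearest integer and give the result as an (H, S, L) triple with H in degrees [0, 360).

(51, 45, 68)

Hue: 79 − 356 = -277°, but |-277| > 180 so the shorter arc goes the other way: Δh = -277 + 360 = 83°.
H = 356 + 0.66 × (83) = 410.78 → 411 → 411 mod 360 = 51°
S = 29 + 0.66 × (53 − 29) = 44.84 → 45%
L = 55 + 0.66 × (74 − 55) = 67.54 → 68%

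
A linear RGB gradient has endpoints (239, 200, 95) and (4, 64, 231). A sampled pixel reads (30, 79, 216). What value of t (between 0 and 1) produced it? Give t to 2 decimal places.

0.89

Invert the lerp on the R channel (largest span, 235): t = (30 − 239) / (4 − 239) = -209/-235 = 0.88936.
Check on G: (79 − 200)/(64 − 200) = 0.8897 ✓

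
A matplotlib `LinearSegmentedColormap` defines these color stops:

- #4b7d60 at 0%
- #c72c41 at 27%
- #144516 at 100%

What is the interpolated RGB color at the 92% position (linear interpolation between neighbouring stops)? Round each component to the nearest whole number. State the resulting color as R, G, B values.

92% lies between the 27% and 100% stops, so the local fraction is t = (92 − 27)/(100 − 27) = 65/73 ≈ 0.8904.
#c72c41 → (199, 44, 65); #144516 → (20, 69, 22).
R = 199 + 0.8904 × (20 − 199) = 39.618 → 40
G = 44 + 0.8904 × (69 − 44) = 66.26 → 66
B = 65 + 0.8904 × (22 − 65) = 26.713 → 27

(40, 66, 27)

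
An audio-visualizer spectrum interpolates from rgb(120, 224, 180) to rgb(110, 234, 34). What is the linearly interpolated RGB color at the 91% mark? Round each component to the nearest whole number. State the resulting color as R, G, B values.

91% corresponds to t = 0.91.
R = 120 + 0.91 × (110 − 120) = 120 + 0.91 × -10 = 110.9 → 111
G = 224 + 0.91 × (234 − 224) = 224 + 0.91 × 10 = 233.1 → 233
B = 180 + 0.91 × (34 − 180) = 180 + 0.91 × -146 = 47.14 → 47
So the blended color is (111, 233, 47), about #6fe92f.

(111, 233, 47)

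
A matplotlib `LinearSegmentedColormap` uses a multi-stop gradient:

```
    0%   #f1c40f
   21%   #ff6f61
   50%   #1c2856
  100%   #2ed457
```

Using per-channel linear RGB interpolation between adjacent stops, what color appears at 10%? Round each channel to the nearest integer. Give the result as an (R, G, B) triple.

10% lies between the 0% and 21% stops, so the local fraction is t = (10 − 0)/(21 − 0) = 10/21 ≈ 0.4762.
#f1c40f → (241, 196, 15); #ff6f61 → (255, 111, 97).
R = 241 + 0.4762 × (255 − 241) = 247.667 → 248
G = 196 + 0.4762 × (111 − 196) = 155.523 → 156
B = 15 + 0.4762 × (97 − 15) = 54.048 → 54

(248, 156, 54)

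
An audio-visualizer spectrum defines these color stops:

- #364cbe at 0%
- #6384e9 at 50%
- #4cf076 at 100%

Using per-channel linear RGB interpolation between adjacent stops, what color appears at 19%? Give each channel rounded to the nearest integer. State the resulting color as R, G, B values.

19% lies between the 0% and 50% stops, so the local fraction is t = (19 − 0)/(50 − 0) = 19/50 ≈ 0.38.
#364cbe → (54, 76, 190); #6384e9 → (99, 132, 233).
R = 54 + 0.38 × (99 − 54) = 71.1 → 71
G = 76 + 0.38 × (132 − 76) = 97.28 → 97
B = 190 + 0.38 × (233 − 190) = 206.34 → 206

(71, 97, 206)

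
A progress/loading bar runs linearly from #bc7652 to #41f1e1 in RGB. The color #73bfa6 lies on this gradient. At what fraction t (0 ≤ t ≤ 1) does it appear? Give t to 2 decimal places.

Invert the lerp on the B channel (largest span, 143): t = (166 − 82) / (225 − 82) = 84/143 = 0.58741.
Check on R: (115 − 188)/(65 − 188) = 0.5935 ✓

0.59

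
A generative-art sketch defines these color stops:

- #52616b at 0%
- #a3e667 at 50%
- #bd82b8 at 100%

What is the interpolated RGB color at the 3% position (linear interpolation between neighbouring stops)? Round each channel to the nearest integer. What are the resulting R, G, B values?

3% lies between the 0% and 50% stops, so the local fraction is t = (3 − 0)/(50 − 0) = 3/50 ≈ 0.06.
#52616b → (82, 97, 107); #a3e667 → (163, 230, 103).
R = 82 + 0.06 × (163 − 82) = 86.86 → 87
G = 97 + 0.06 × (230 − 97) = 104.98 → 105
B = 107 + 0.06 × (103 − 107) = 106.76 → 107

(87, 105, 107)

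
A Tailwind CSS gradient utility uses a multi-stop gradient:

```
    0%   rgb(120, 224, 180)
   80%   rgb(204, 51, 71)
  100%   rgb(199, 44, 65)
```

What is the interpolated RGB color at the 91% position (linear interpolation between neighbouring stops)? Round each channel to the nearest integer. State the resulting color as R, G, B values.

91% lies between the 80% and 100% stops, so the local fraction is t = (91 − 80)/(100 − 80) = 11/20 ≈ 0.55.
R = 204 + 0.55 × (199 − 204) = 201.25 → 201
G = 51 + 0.55 × (44 − 51) = 47.15 → 47
B = 71 + 0.55 × (65 − 71) = 67.7 → 68

(201, 47, 68)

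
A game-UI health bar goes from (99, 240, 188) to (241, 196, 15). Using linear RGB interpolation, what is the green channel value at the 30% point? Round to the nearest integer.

G = 240 + 0.3 × (196 − 240) = 226.8 → 227

227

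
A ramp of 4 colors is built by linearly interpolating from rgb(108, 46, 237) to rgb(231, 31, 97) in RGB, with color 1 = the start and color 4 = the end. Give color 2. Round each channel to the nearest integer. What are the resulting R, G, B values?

(149, 41, 190)

With 4 swatches and endpoints inclusive, swatch 2 sits at t = (2 − 1)/(4 − 1) = 1/3 ≈ 0.3333.
R = 108 + 0.3333 × (231 − 108) = 148.996 → 149
G = 46 + 0.3333 × (31 − 46) = 41.001 → 41
B = 237 + 0.3333 × (97 − 237) = 190.338 → 190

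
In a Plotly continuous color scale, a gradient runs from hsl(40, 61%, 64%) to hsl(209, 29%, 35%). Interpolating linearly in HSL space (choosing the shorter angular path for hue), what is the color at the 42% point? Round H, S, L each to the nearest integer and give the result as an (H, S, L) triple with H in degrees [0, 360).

(111, 48, 52)

Hue arc: Δh = 209 − 40 = 169° (|Δh| ≤ 180, already the shorter path).
H = 40 + 0.42 × (169) = 110.98 → 111°
S = 61 + 0.42 × (29 − 61) = 47.56 → 48%
L = 64 + 0.42 × (35 − 64) = 51.82 → 52%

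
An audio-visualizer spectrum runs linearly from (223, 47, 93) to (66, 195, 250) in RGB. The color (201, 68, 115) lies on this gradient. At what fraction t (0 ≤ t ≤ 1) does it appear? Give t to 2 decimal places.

0.14

Invert the lerp on the R channel (largest span, 157): t = (201 − 223) / (66 − 223) = -22/-157 = 0.14013.
Check on G: (68 − 47)/(195 − 47) = 0.1419 ✓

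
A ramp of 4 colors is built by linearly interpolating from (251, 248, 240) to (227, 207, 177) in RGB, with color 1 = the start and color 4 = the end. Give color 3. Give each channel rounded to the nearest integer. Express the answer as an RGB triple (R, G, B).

(235, 221, 198)

With 4 swatches and endpoints inclusive, swatch 3 sits at t = (3 − 1)/(4 − 1) = 2/3 ≈ 0.6667.
R = 251 + 0.6667 × (227 − 251) = 234.999 → 235
G = 248 + 0.6667 × (207 − 248) = 220.665 → 221
B = 240 + 0.6667 × (177 − 240) = 197.998 → 198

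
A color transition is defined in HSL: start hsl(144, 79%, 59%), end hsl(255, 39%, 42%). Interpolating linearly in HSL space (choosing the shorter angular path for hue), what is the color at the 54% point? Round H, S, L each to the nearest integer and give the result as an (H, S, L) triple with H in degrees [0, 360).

Hue arc: Δh = 255 − 144 = 111° (|Δh| ≤ 180, already the shorter path).
H = 144 + 0.54 × (111) = 203.94 → 204°
S = 79 + 0.54 × (39 − 79) = 57.4 → 57%
L = 59 + 0.54 × (42 − 59) = 49.82 → 50%

(204, 57, 50)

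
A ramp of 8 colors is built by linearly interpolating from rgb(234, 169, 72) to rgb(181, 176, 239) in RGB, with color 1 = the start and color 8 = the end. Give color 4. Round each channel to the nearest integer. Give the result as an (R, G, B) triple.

With 8 swatches and endpoints inclusive, swatch 4 sits at t = (4 − 1)/(8 − 1) = 3/7 ≈ 0.4286.
R = 234 + 0.4286 × (181 − 234) = 211.284 → 211
G = 169 + 0.4286 × (176 − 169) = 172 → 172
B = 72 + 0.4286 × (239 − 72) = 143.576 → 144

(211, 172, 144)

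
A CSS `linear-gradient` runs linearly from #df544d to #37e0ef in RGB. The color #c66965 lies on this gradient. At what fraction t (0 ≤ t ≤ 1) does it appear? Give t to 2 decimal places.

Invert the lerp on the R channel (largest span, 168): t = (198 − 223) / (55 − 223) = -25/-168 = 0.14881.
Check on G: (105 − 84)/(224 − 84) = 0.15 ✓

0.15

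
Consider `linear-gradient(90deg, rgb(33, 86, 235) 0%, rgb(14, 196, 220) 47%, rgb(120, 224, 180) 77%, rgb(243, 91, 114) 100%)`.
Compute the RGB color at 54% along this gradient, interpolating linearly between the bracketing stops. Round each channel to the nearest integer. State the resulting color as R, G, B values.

(39, 203, 211)

54% lies between the 47% and 77% stops, so the local fraction is t = (54 − 47)/(77 − 47) = 7/30 ≈ 0.2333.
R = 14 + 0.2333 × (120 − 14) = 38.73 → 39
G = 196 + 0.2333 × (224 − 196) = 202.532 → 203
B = 220 + 0.2333 × (180 − 220) = 210.668 → 211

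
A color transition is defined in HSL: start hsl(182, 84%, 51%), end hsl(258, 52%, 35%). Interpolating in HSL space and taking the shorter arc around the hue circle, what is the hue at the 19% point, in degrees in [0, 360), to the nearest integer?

Hue arc: Δh = 258 − 182 = 76° (|Δh| ≤ 180, already the shorter path).
H = 182 + 0.19 × (76) = 196.44 → 196°

196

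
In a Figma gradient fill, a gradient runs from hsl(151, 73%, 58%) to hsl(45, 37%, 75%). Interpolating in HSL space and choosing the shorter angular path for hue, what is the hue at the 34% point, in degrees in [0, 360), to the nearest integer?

115

Hue arc: Δh = 45 − 151 = -106° (|Δh| ≤ 180, already the shorter path).
H = 151 + 0.34 × (-106) = 114.96 → 115°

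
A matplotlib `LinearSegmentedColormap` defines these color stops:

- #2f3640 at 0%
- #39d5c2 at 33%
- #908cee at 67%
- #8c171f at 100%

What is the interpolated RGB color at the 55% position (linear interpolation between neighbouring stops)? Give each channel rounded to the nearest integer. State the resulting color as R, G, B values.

55% lies between the 33% and 67% stops, so the local fraction is t = (55 − 33)/(67 − 33) = 22/34 ≈ 0.6471.
#39d5c2 → (57, 213, 194); #908cee → (144, 140, 238).
R = 57 + 0.6471 × (144 − 57) = 113.298 → 113
G = 213 + 0.6471 × (140 − 213) = 165.762 → 166
B = 194 + 0.6471 × (238 − 194) = 222.472 → 222

(113, 166, 222)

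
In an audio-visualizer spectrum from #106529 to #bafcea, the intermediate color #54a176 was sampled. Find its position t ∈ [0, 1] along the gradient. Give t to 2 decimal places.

Invert the lerp on the B channel (largest span, 193): t = (118 − 41) / (234 − 41) = 77/193 = 0.39896.
Check on R: (84 − 16)/(186 − 16) = 0.4 ✓

0.40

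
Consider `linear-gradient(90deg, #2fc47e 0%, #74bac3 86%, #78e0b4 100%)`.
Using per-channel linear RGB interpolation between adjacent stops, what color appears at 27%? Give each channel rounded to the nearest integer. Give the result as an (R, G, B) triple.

27% lies between the 0% and 86% stops, so the local fraction is t = (27 − 0)/(86 − 0) = 27/86 ≈ 0.314.
#2fc47e → (47, 196, 126); #74bac3 → (116, 186, 195).
R = 47 + 0.314 × (116 − 47) = 68.666 → 69
G = 196 + 0.314 × (186 − 196) = 192.86 → 193
B = 126 + 0.314 × (195 − 126) = 147.666 → 148

(69, 193, 148)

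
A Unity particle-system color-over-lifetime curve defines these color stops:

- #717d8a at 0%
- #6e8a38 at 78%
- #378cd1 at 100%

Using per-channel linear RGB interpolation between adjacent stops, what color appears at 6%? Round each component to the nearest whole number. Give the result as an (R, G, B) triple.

6% lies between the 0% and 78% stops, so the local fraction is t = (6 − 0)/(78 − 0) = 6/78 ≈ 0.0769.
#717d8a → (113, 125, 138); #6e8a38 → (110, 138, 56).
R = 113 + 0.0769 × (110 − 113) = 112.769 → 113
G = 125 + 0.0769 × (138 − 125) = 126 → 126
B = 138 + 0.0769 × (56 − 138) = 131.694 → 132

(113, 126, 132)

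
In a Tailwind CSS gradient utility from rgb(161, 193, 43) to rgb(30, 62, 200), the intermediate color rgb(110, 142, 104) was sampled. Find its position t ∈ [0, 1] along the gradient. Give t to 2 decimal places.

0.39

Invert the lerp on the B channel (largest span, 157): t = (104 − 43) / (200 − 43) = 61/157 = 0.38854.
Check on R: (110 − 161)/(30 − 161) = 0.3893 ✓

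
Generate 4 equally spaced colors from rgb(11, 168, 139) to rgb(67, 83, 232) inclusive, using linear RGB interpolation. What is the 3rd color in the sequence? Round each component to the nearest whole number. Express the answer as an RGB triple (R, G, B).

With 4 swatches and endpoints inclusive, swatch 3 sits at t = (3 − 1)/(4 − 1) = 2/3 ≈ 0.6667.
R = 11 + 0.6667 × (67 − 11) = 48.335 → 48
G = 168 + 0.6667 × (83 − 168) = 111.331 → 111
B = 139 + 0.6667 × (232 − 139) = 201.003 → 201

(48, 111, 201)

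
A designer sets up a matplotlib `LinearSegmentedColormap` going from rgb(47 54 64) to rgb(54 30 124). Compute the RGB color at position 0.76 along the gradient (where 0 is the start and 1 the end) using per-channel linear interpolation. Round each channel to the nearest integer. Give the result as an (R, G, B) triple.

R = 47 + 0.76 × (54 − 47) = 47 + 0.76 × 7 = 52.32 → 52
G = 54 + 0.76 × (30 − 54) = 54 + 0.76 × -24 = 35.76 → 36
B = 64 + 0.76 × (124 − 64) = 64 + 0.76 × 60 = 109.6 → 110
So the blended color is (52, 36, 110), about #34246e.

(52, 36, 110)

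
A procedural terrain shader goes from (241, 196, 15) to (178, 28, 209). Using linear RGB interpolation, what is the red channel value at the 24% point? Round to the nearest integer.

226

R = 241 + 0.24 × (178 − 241) = 225.88 → 226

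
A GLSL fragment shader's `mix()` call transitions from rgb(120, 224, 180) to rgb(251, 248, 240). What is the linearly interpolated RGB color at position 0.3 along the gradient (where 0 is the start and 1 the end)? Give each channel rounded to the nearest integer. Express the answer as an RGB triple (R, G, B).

R = 120 + 0.3 × (251 − 120) = 120 + 0.3 × 131 = 159.3 → 159
G = 224 + 0.3 × (248 − 224) = 224 + 0.3 × 24 = 231.2 → 231
B = 180 + 0.3 × (240 − 180) = 180 + 0.3 × 60 = 198 → 198

(159, 231, 198)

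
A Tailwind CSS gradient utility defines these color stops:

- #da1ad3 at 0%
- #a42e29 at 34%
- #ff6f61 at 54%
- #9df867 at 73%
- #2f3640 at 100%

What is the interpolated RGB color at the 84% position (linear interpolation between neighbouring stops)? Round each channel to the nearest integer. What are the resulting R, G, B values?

(112, 169, 87)

84% lies between the 73% and 100% stops, so the local fraction is t = (84 − 73)/(100 − 73) = 11/27 ≈ 0.4074.
#9df867 → (157, 248, 103); #2f3640 → (47, 54, 64).
R = 157 + 0.4074 × (47 − 157) = 112.186 → 112
G = 248 + 0.4074 × (54 − 248) = 168.964 → 169
B = 103 + 0.4074 × (64 − 103) = 87.111 → 87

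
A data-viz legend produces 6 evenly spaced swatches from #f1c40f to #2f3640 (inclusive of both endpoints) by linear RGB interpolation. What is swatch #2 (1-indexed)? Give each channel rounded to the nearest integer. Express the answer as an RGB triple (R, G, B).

(202, 168, 25)

With 6 swatches and endpoints inclusive, swatch 2 sits at t = (2 − 1)/(6 − 1) = 1/5 ≈ 0.2.
#f1c40f → (241, 196, 15); #2f3640 → (47, 54, 64).
R = 241 + 0.2 × (47 − 241) = 202.2 → 202
G = 196 + 0.2 × (54 − 196) = 167.6 → 168
B = 15 + 0.2 × (64 − 15) = 24.8 → 25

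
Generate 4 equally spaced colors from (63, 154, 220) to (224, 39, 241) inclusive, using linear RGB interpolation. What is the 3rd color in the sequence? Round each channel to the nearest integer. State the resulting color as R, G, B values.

(170, 77, 234)

With 4 swatches and endpoints inclusive, swatch 3 sits at t = (3 − 1)/(4 − 1) = 2/3 ≈ 0.6667.
R = 63 + 0.6667 × (224 − 63) = 170.339 → 170
G = 154 + 0.6667 × (39 − 154) = 77.33 → 77
B = 220 + 0.6667 × (241 − 220) = 234.001 → 234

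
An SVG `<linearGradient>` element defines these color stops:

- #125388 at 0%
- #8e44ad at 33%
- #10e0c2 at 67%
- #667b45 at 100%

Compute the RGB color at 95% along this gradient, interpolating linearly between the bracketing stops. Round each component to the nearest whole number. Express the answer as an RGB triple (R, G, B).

(89, 138, 88)

95% lies between the 67% and 100% stops, so the local fraction is t = (95 − 67)/(100 − 67) = 28/33 ≈ 0.8485.
#10e0c2 → (16, 224, 194); #667b45 → (102, 123, 69).
R = 16 + 0.8485 × (102 − 16) = 88.971 → 89
G = 224 + 0.8485 × (123 − 224) = 138.301 → 138
B = 194 + 0.8485 × (69 − 194) = 87.938 → 88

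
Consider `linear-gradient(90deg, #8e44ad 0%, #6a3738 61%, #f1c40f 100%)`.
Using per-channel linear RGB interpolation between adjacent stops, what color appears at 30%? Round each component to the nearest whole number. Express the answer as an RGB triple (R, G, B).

30% lies between the 0% and 61% stops, so the local fraction is t = (30 − 0)/(61 − 0) = 30/61 ≈ 0.4918.
#8e44ad → (142, 68, 173); #6a3738 → (106, 55, 56).
R = 142 + 0.4918 × (106 − 142) = 124.295 → 124
G = 68 + 0.4918 × (55 − 68) = 61.607 → 62
B = 173 + 0.4918 × (56 − 173) = 115.459 → 115

(124, 62, 115)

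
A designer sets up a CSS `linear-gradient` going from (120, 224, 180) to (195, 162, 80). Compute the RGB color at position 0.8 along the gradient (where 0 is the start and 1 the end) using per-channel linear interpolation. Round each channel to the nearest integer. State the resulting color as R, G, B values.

R = 120 + 0.8 × (195 − 120) = 120 + 0.8 × 75 = 180 → 180
G = 224 + 0.8 × (162 − 224) = 224 + 0.8 × -62 = 174.4 → 174
B = 180 + 0.8 × (80 − 180) = 180 + 0.8 × -100 = 100 → 100

(180, 174, 100)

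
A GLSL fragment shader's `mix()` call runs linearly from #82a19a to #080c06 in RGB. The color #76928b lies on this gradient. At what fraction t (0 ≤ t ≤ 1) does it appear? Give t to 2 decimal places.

Invert the lerp on the G channel (largest span, 149): t = (146 − 161) / (12 − 161) = -15/-149 = 0.10067.
Check on R: (118 − 130)/(8 − 130) = 0.09836 ✓

0.10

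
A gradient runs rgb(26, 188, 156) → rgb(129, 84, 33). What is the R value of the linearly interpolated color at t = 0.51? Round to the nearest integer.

79

R = 26 + 0.51 × (129 − 26) = 78.53 → 79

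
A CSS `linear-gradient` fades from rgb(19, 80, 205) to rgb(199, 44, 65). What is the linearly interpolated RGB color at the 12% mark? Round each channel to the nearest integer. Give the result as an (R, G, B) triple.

(41, 76, 188)

12% corresponds to t = 0.12.
R = 19 + 0.12 × (199 − 19) = 19 + 0.12 × 180 = 40.6 → 41
G = 80 + 0.12 × (44 − 80) = 80 + 0.12 × -36 = 75.68 → 76
B = 205 + 0.12 × (65 − 205) = 205 + 0.12 × -140 = 188.2 → 188
So the blended color is (41, 76, 188), about #294cbc.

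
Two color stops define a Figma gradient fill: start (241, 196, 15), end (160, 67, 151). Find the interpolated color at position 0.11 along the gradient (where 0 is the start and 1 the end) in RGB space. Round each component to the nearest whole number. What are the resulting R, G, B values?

(232, 182, 30)

R = 241 + 0.11 × (160 − 241) = 241 + 0.11 × -81 = 232.09 → 232
G = 196 + 0.11 × (67 − 196) = 196 + 0.11 × -129 = 181.81 → 182
B = 15 + 0.11 × (151 − 15) = 15 + 0.11 × 136 = 29.96 → 30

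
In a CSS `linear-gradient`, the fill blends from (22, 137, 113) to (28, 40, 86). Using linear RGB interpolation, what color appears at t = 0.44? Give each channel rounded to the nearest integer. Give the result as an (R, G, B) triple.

R = 22 + 0.44 × (28 − 22) = 22 + 0.44 × 6 = 24.64 → 25
G = 137 + 0.44 × (40 − 137) = 137 + 0.44 × -97 = 94.32 → 94
B = 113 + 0.44 × (86 − 113) = 113 + 0.44 × -27 = 101.12 → 101
So the blended color is (25, 94, 101), about #195e65.

(25, 94, 101)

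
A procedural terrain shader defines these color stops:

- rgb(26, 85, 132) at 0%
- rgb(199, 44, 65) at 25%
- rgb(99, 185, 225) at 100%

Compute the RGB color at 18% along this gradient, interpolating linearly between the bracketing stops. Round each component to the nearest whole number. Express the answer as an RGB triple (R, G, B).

(151, 55, 84)

18% lies between the 0% and 25% stops, so the local fraction is t = (18 − 0)/(25 − 0) = 18/25 ≈ 0.72.
R = 26 + 0.72 × (199 − 26) = 150.56 → 151
G = 85 + 0.72 × (44 − 85) = 55.48 → 55
B = 132 + 0.72 × (65 − 132) = 83.76 → 84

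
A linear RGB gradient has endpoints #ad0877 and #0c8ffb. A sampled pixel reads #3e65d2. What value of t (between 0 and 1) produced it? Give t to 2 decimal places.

Invert the lerp on the R channel (largest span, 161): t = (62 − 173) / (12 − 173) = -111/-161 = 0.68944.
Check on G: (101 − 8)/(143 − 8) = 0.6889 ✓

0.69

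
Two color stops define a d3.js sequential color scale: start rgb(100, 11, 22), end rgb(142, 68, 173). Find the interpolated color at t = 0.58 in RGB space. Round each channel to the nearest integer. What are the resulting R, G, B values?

(124, 44, 110)

R = 100 + 0.58 × (142 − 100) = 100 + 0.58 × 42 = 124.36 → 124
G = 11 + 0.58 × (68 − 11) = 11 + 0.58 × 57 = 44.06 → 44
B = 22 + 0.58 × (173 − 22) = 22 + 0.58 × 151 = 109.58 → 110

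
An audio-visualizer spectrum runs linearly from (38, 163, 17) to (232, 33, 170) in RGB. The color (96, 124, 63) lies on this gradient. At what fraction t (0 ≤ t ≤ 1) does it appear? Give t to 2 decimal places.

Invert the lerp on the R channel (largest span, 194): t = (96 − 38) / (232 − 38) = 58/194 = 0.29897.
Check on G: (124 − 163)/(33 − 163) = 0.3 ✓

0.30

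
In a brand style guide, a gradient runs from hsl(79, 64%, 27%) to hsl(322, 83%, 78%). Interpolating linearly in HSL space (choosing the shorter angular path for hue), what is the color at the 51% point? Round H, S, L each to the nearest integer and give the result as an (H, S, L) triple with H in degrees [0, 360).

(19, 74, 53)

Hue: 322 − 79 = 243°, but |243| > 180 so the shorter arc goes the other way: Δh = 243 − 360 = -117°.
H = 79 + 0.51 × (-117) = 19.33 → 19°
S = 64 + 0.51 × (83 − 64) = 73.69 → 74%
L = 27 + 0.51 × (78 − 27) = 53.01 → 53%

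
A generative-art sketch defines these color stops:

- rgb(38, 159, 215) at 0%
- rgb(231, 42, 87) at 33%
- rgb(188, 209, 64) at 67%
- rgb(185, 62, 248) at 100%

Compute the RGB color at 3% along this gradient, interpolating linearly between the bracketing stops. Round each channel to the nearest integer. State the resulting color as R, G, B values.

3% lies between the 0% and 33% stops, so the local fraction is t = (3 − 0)/(33 − 0) = 3/33 ≈ 0.0909.
R = 38 + 0.0909 × (231 − 38) = 55.544 → 56
G = 159 + 0.0909 × (42 − 159) = 148.365 → 148
B = 215 + 0.0909 × (87 − 215) = 203.365 → 203

(56, 148, 203)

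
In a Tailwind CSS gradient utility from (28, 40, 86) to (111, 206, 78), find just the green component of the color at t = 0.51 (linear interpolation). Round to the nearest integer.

125

G = 40 + 0.51 × (206 − 40) = 124.66 → 125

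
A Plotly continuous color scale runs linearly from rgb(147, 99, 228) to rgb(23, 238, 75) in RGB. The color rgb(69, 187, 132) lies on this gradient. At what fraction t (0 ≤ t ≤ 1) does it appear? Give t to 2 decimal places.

Invert the lerp on the B channel (largest span, 153): t = (132 − 228) / (75 − 228) = -96/-153 = 0.62745.
Check on R: (69 − 147)/(23 − 147) = 0.629 ✓

0.63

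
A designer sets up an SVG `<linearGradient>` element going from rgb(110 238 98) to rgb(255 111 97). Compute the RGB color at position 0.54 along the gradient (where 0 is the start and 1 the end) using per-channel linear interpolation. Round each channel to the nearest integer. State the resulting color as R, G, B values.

R = 110 + 0.54 × (255 − 110) = 110 + 0.54 × 145 = 188.3 → 188
G = 238 + 0.54 × (111 − 238) = 238 + 0.54 × -127 = 169.42 → 169
B = 98 + 0.54 × (97 − 98) = 98 + 0.54 × -1 = 97.46 → 97
So the blended color is (188, 169, 97), about #bca961.

(188, 169, 97)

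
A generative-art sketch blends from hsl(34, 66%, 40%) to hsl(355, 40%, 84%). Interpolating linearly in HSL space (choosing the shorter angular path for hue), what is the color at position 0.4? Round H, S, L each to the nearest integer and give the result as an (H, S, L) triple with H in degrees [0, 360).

Hue: 355 − 34 = 321°, but |321| > 180 so the shorter arc goes the other way: Δh = 321 − 360 = -39°.
H = 34 + 0.4 × (-39) = 18.4 → 18°
S = 66 + 0.4 × (40 − 66) = 55.6 → 56%
L = 40 + 0.4 × (84 − 40) = 57.6 → 58%

(18, 56, 58)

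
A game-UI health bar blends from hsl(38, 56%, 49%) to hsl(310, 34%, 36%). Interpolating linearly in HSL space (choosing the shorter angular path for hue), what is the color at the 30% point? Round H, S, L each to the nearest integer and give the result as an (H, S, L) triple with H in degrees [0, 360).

Hue: 310 − 38 = 272°, but |272| > 180 so the shorter arc goes the other way: Δh = 272 − 360 = -88°.
H = 38 + 0.3 × (-88) = 11.6 → 12°
S = 56 + 0.3 × (34 − 56) = 49.4 → 49%
L = 49 + 0.3 × (36 − 49) = 45.1 → 45%

(12, 49, 45)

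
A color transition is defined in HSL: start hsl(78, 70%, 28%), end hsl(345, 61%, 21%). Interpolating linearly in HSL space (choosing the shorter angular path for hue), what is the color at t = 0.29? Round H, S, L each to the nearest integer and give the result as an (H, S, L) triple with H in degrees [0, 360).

Hue: 345 − 78 = 267°, but |267| > 180 so the shorter arc goes the other way: Δh = 267 − 360 = -93°.
H = 78 + 0.29 × (-93) = 51.03 → 51°
S = 70 + 0.29 × (61 − 70) = 67.39 → 67%
L = 28 + 0.29 × (21 − 28) = 25.97 → 26%

(51, 67, 26)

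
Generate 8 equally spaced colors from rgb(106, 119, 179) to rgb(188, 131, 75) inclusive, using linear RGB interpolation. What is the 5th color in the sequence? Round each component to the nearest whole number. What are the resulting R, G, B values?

(153, 126, 120)

With 8 swatches and endpoints inclusive, swatch 5 sits at t = (5 − 1)/(8 − 1) = 4/7 ≈ 0.5714.
R = 106 + 0.5714 × (188 − 106) = 152.855 → 153
G = 119 + 0.5714 × (131 − 119) = 125.857 → 126
B = 179 + 0.5714 × (75 − 179) = 119.574 → 120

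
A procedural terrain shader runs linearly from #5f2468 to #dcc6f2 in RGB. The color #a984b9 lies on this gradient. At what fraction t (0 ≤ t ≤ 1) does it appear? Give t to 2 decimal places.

0.59

Invert the lerp on the G channel (largest span, 162): t = (132 − 36) / (198 − 36) = 96/162 = 0.59259.
Check on R: (169 − 95)/(220 − 95) = 0.592 ✓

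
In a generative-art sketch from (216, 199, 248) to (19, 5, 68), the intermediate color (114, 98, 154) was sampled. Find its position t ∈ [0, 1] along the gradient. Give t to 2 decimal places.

Invert the lerp on the R channel (largest span, 197): t = (114 − 216) / (19 − 216) = -102/-197 = 0.51777.
Check on G: (98 − 199)/(5 − 199) = 0.5206 ✓

0.52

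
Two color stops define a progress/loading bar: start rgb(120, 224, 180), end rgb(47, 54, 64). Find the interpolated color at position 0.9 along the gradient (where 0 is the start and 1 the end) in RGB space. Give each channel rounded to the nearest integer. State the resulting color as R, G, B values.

(54, 71, 76)

R = 120 + 0.9 × (47 − 120) = 120 + 0.9 × -73 = 54.3 → 54
G = 224 + 0.9 × (54 − 224) = 224 + 0.9 × -170 = 71 → 71
B = 180 + 0.9 × (64 − 180) = 180 + 0.9 × -116 = 75.6 → 76
So the blended color is (54, 71, 76), about #36474c.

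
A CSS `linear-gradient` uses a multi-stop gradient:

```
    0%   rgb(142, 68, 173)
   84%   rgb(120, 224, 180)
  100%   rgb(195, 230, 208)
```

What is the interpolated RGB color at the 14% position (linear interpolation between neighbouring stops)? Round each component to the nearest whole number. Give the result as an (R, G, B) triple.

(138, 94, 174)

14% lies between the 0% and 84% stops, so the local fraction is t = (14 − 0)/(84 − 0) = 14/84 ≈ 0.1667.
R = 142 + 0.1667 × (120 − 142) = 138.333 → 138
G = 68 + 0.1667 × (224 − 68) = 94.005 → 94
B = 173 + 0.1667 × (180 − 173) = 174.167 → 174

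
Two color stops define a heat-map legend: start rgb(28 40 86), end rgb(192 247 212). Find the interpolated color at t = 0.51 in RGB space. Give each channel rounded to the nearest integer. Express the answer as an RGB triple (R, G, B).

R = 28 + 0.51 × (192 − 28) = 28 + 0.51 × 164 = 111.64 → 112
G = 40 + 0.51 × (247 − 40) = 40 + 0.51 × 207 = 145.57 → 146
B = 86 + 0.51 × (212 − 86) = 86 + 0.51 × 126 = 150.26 → 150
So the blended color is (112, 146, 150), about #709296.

(112, 146, 150)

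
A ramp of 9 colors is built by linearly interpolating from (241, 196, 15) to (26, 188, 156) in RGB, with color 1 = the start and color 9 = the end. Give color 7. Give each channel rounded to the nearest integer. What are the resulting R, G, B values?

(80, 190, 121)

With 9 swatches and endpoints inclusive, swatch 7 sits at t = (7 − 1)/(9 − 1) = 6/8 ≈ 0.75.
R = 241 + 0.75 × (26 − 241) = 79.75 → 80
G = 196 + 0.75 × (188 − 196) = 190 → 190
B = 15 + 0.75 × (156 − 15) = 120.75 → 121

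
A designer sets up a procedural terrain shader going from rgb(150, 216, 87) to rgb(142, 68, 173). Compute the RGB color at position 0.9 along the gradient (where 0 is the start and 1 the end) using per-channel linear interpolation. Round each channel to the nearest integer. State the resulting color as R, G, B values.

R = 150 + 0.9 × (142 − 150) = 150 + 0.9 × -8 = 142.8 → 143
G = 216 + 0.9 × (68 − 216) = 216 + 0.9 × -148 = 82.8 → 83
B = 87 + 0.9 × (173 − 87) = 87 + 0.9 × 86 = 164.4 → 164
So the blended color is (143, 83, 164), about #8f53a4.

(143, 83, 164)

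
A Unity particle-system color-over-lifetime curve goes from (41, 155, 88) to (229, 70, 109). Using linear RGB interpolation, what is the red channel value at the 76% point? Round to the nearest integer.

R = 41 + 0.76 × (229 − 41) = 183.88 → 184

184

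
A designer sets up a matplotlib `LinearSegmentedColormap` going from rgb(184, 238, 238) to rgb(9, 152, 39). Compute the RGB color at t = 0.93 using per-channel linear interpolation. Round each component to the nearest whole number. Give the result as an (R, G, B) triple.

(21, 158, 53)

R = 184 + 0.93 × (9 − 184) = 184 + 0.93 × -175 = 21.25 → 21
G = 238 + 0.93 × (152 − 238) = 238 + 0.93 × -86 = 158.02 → 158
B = 238 + 0.93 × (39 − 238) = 238 + 0.93 × -199 = 52.93 → 53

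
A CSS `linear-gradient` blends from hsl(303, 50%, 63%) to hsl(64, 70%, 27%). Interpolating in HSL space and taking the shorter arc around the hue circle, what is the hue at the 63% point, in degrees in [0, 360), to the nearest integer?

Hue: 64 − 303 = -239°, but |-239| > 180 so the shorter arc goes the other way: Δh = -239 + 360 = 121°.
H = 303 + 0.63 × (121) = 379.23 → 379 → 379 mod 360 = 19°

19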